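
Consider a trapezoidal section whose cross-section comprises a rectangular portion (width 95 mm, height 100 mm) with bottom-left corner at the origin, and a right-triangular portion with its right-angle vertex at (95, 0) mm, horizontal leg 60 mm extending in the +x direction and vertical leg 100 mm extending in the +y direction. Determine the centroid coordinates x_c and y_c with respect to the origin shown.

x_c = 63.70 mm, y_c = 46.00 mm

Part | A | x̄ᵢ | ȳᵢ | A·x̄ᵢ | A·ȳᵢ
rectangular portion | 9500.00 | 47.50 | 50.00 | 451250.00 | 475000.00
triangular portion | 3000.00 | 115.00 | 33.33 | 345000.00 | 100000.00
Σ | 12500.00 |  |  | 796250.00 | 575000.00
x_c = 796250.00 / 12500.00 = 63.70 mm
y_c = 575000.00 / 12500.00 = 46.00 mm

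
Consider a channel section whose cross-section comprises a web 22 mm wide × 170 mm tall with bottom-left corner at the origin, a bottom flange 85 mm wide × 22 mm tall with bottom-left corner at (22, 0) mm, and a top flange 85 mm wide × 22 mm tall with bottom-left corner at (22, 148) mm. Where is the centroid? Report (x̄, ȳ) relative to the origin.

Part | A | x̄ᵢ | ȳᵢ | A·x̄ᵢ | A·ȳᵢ
web | 3740.00 | 11.00 | 85.00 | 41140.00 | 317900.00
bottom flange | 1870.00 | 64.50 | 11.00 | 120615.00 | 20570.00
top flange | 1870.00 | 64.50 | 159.00 | 120615.00 | 297330.00
Σ | 7480.00 |  |  | 282370.00 | 635800.00
x̄ = 282370.00 / 7480.00 = 37.75 mm
ȳ = 635800.00 / 7480.00 = 85.00 mm

x̄ = 37.75 mm, ȳ = 85.00 mm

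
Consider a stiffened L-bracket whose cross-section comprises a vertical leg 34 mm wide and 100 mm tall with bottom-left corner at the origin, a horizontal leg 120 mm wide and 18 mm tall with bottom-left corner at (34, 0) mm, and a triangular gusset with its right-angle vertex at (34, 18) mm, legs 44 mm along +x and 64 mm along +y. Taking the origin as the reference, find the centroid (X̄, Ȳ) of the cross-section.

X̄ = 47.27 mm, Ȳ = 35.14 mm

vertical leg: A = 34 × 100 = 3400.00, centroid at (17.00, 50.00).
horizontal leg: A = 120 × 18 = 2160.00, centroid at (94.00, 9.00).
gusset: A = ½·44·64 = 1408.00, centroid at (48.67, 39.33).
ΣA = 6968.00 mm²
ΣAX̄ = (3400.00)(17.00) + (2160.00)(94.00) + (1408.00)(48.67) = 329362.67 mm³
ΣAȲ = (3400.00)(50.00) + (2160.00)(9.00) + (1408.00)(39.33) = 244821.33 mm³
X̄ = 329362.67 / 6968.00 = 47.27 mm
Ȳ = 244821.33 / 6968.00 = 35.14 mm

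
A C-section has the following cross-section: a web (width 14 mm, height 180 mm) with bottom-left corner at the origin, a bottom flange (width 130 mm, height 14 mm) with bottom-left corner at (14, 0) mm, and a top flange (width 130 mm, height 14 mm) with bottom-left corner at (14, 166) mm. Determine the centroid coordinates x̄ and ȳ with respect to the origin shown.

x̄ = 49.55 mm, ȳ = 90.00 mm

web: A = 14 × 180 = 2520.00, centroid at (7.00, 90.00).
bottom flange: A = 130 × 14 = 1820.00, centroid at (79.00, 7.00).
top flange: A = 130 × 14 = 1820.00, centroid at (79.00, 173.00).
ΣA = 6160.00 mm², ΣAx̄ = 305200.00 mm³, ΣAȳ = 554400.00 mm³.
x̄ = 305200.00/6160.00 = 49.55 mm; ȳ = 554400.00/6160.00 = 90.00 mm.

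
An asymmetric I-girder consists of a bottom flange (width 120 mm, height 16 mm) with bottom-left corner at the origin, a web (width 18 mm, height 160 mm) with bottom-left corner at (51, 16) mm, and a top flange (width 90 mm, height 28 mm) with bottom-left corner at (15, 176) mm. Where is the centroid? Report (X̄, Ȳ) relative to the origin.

X̄ = 60.00 mm, Ȳ = 105.28 mm

bottom flange: A = 120 × 16 = 1920.00, centroid at (60.00, 8.00).
web: A = 18 × 160 = 2880.00, centroid at (60.00, 96.00).
top flange: A = 90 × 28 = 2520.00, centroid at (60.00, 190.00).
ΣA = 7320.00 mm²
ΣAX̄ = (1920.00)(60.00) + (2880.00)(60.00) + (2520.00)(60.00) = 439200.00 mm³
ΣAȲ = (1920.00)(8.00) + (2880.00)(96.00) + (2520.00)(190.00) = 770640.00 mm³
X̄ = 439200.00 / 7320.00 = 60.00 mm
Ȳ = 770640.00 / 7320.00 = 105.28 mm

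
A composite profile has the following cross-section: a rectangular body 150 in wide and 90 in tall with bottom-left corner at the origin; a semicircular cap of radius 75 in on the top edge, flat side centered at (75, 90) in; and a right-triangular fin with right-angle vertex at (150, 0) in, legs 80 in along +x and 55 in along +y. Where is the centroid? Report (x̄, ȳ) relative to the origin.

rectangular body: A = 150 × 90 = 13500.00, centroid at (75.00, 45.00).
semicircular top: A = ½π·75² = 8835.73, centroid at (75.00, 121.83).
triangular fin: A = ½·80·55 = 2200.00, centroid at (176.67, 18.33).
ΣA = 24535.73 in²
ΣAx̄ = (13500.00)(75.00) + (8835.73)(75.00) + (2200.00)(176.67) = 2063846.37 in³
ΣAȳ = (13500.00)(45.00) + (8835.73)(121.83) + (2200.00)(18.33) = 1724298.97 in³
x̄ = 2063846.37 / 24535.73 = 84.12 in
ȳ = 1724298.97 / 24535.73 = 70.28 in

x̄ = 84.12 in, ȳ = 70.28 in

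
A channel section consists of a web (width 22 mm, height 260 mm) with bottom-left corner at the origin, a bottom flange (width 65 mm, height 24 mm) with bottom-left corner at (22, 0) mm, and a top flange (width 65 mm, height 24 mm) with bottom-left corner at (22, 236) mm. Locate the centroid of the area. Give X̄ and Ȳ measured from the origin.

web: A = 22 × 260 = 5720.00, centroid at (11.00, 130.00).
bottom flange: A = 65 × 24 = 1560.00, centroid at (54.50, 12.00).
top flange: A = 65 × 24 = 1560.00, centroid at (54.50, 248.00).
ΣA = 8840.00 mm²
ΣAX̄ = (5720.00)(11.00) + (1560.00)(54.50) + (1560.00)(54.50) = 232960.00 mm³
ΣAȲ = (5720.00)(130.00) + (1560.00)(12.00) + (1560.00)(248.00) = 1149200.00 mm³
X̄ = 232960.00 / 8840.00 = 26.35 mm
Ȳ = 1149200.00 / 8840.00 = 130.00 mm

X̄ = 26.35 mm, Ȳ = 130.00 mm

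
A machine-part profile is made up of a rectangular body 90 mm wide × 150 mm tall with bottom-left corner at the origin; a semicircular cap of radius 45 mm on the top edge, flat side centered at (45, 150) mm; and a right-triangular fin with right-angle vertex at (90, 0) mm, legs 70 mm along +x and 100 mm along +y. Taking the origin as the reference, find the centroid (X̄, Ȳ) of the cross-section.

X̄ = 56.85 mm, Ȳ = 82.61 mm

rectangular body: A = 90 × 150 = 13500.00, centroid at (45.00, 75.00).
semicircular top: A = ½π·45² = 3180.86, centroid at (45.00, 169.10).
triangular fin: A = ½·70·100 = 3500.00, centroid at (113.33, 33.33).
ΣA = 20180.86 mm², ΣAX̄ = 1147305.48 mm³, ΣAȲ = 1667046.05 mm³.
X̄ = 1147305.48/20180.86 = 56.85 mm; Ȳ = 1667046.05/20180.86 = 82.61 mm.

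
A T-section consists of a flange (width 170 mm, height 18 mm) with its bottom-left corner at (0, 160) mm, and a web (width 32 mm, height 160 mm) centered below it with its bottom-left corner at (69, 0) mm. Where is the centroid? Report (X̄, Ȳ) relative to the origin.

X̄ = 85.00 mm, Ȳ = 113.29 mm

Part | A | x̄ᵢ | ȳᵢ | A·x̄ᵢ | A·ȳᵢ
web | 5120.00 | 85.00 | 80.00 | 435200.00 | 409600.00
flange | 3060.00 | 85.00 | 169.00 | 260100.00 | 517140.00
Σ | 8180.00 |  |  | 695300.00 | 926740.00
X̄ = 695300.00 / 8180.00 = 85.00 mm
Ȳ = 926740.00 / 8180.00 = 113.29 mm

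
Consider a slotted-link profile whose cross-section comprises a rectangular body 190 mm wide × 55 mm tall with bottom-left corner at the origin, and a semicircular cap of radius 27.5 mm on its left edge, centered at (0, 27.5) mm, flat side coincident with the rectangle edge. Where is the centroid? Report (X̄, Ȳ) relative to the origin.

Part | A | x̄ᵢ | ȳᵢ | A·x̄ᵢ | A·ȳᵢ
rectangular body | 10450.00 | 95.00 | 27.50 | 992750.00 | 287375.00
semicircular end | 1187.91 | -11.67 | 27.50 | -13864.58 | 32667.65
Σ | 11637.91 |  |  | 978885.42 | 320042.65
X̄ = 978885.42 / 11637.91 = 84.11 mm
Ȳ = 320042.65 / 11637.91 = 27.50 mm

X̄ = 84.11 mm, Ȳ = 27.50 mm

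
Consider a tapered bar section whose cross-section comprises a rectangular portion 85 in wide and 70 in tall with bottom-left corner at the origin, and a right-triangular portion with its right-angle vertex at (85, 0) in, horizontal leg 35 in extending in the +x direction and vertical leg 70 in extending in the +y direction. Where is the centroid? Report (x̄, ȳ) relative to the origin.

Part | A | x̄ᵢ | ȳᵢ | A·x̄ᵢ | A·ȳᵢ
rectangular portion | 5950.00 | 42.50 | 35.00 | 252875.00 | 208250.00
triangular portion | 1225.00 | 96.67 | 23.33 | 118416.67 | 28583.33
Σ | 7175.00 |  |  | 371291.67 | 236833.33
x̄ = 371291.67 / 7175.00 = 51.75 in
ȳ = 236833.33 / 7175.00 = 33.01 in

x̄ = 51.75 in, ȳ = 33.01 in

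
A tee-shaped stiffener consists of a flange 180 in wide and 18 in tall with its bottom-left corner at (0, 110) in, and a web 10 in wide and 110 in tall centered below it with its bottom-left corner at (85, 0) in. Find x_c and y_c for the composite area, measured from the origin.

x_c = 90.00 in, y_c = 102.78 in

Part | A | x̄ᵢ | ȳᵢ | A·x̄ᵢ | A·ȳᵢ
web | 1100.00 | 90.00 | 55.00 | 99000.00 | 60500.00
flange | 3240.00 | 90.00 | 119.00 | 291600.00 | 385560.00
Σ | 4340.00 |  |  | 390600.00 | 446060.00
x_c = 390600.00 / 4340.00 = 90.00 in
y_c = 446060.00 / 4340.00 = 102.78 in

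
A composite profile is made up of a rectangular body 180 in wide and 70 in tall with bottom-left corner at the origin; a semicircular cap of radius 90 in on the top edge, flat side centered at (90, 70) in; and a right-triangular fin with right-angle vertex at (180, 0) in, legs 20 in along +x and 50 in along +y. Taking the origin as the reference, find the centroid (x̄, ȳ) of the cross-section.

rectangular body: A = 180 × 70 = 12600.00, centroid at (90.00, 35.00).
semicircular top: A = ½π·90² = 12723.45, centroid at (90.00, 108.20).
triangular fin: A = ½·20·50 = 500.00, centroid at (186.67, 16.67).
ΣA = 25823.45 in²
ΣAx̄ = (12600.00)(90.00) + (12723.45)(90.00) + (500.00)(186.67) = 2372443.86 in³
ΣAȳ = (12600.00)(35.00) + (12723.45)(108.20) + (500.00)(16.67) = 1825974.85 in³
x̄ = 2372443.86 / 25823.45 = 91.87 in
ȳ = 1825974.85 / 25823.45 = 70.71 in

x̄ = 91.87 in, ȳ = 70.71 in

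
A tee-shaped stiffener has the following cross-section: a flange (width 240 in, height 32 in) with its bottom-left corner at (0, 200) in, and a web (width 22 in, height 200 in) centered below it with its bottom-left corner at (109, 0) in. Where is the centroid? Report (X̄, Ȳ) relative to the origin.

X̄ = 120.00 in, Ȳ = 173.75 in

web: A = 22 × 200 = 4400.00, centroid at (120.00, 100.00).
flange: A = 240 × 32 = 7680.00, centroid at (120.00, 216.00).
ΣA = 12080.00 in²
ΣAX̄ = (4400.00)(120.00) + (7680.00)(120.00) = 1449600.00 in³
ΣAȲ = (4400.00)(100.00) + (7680.00)(216.00) = 2098880.00 in³
X̄ = 1449600.00 / 12080.00 = 120.00 in
Ȳ = 2098880.00 / 12080.00 = 173.75 in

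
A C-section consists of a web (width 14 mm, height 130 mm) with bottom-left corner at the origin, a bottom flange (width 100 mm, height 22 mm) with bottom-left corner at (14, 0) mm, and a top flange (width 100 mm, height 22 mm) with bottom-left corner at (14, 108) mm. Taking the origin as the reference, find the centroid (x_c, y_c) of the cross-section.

web: A = 14 × 130 = 1820.00, centroid at (7.00, 65.00).
bottom flange: A = 100 × 22 = 2200.00, centroid at (64.00, 11.00).
top flange: A = 100 × 22 = 2200.00, centroid at (64.00, 119.00).
ΣA = 6220.00 mm², ΣAx_c = 294340.00 mm³, ΣAy_c = 404300.00 mm³.
x_c = 294340.00/6220.00 = 47.32 mm; y_c = 404300.00/6220.00 = 65.00 mm.

x_c = 47.32 mm, y_c = 65.00 mm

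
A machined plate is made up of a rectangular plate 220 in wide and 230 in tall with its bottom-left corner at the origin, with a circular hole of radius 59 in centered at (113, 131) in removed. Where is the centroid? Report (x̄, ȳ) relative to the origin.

x̄ = 109.17 in, ȳ = 110.59 in

Part | A | x̄ᵢ | ȳᵢ | A·x̄ᵢ | A·ȳᵢ
plate | 50600.00 | 110.00 | 115.00 | 5566000.00 | 5819000.00
hole | -10935.88 | 113.00 | 131.00 | -1235754.90 | -1432600.81
Σ | 39664.12 |  |  | 4330245.10 | 4386399.19
x̄ = 4330245.10 / 39664.12 = 109.17 in
ȳ = 4386399.19 / 39664.12 = 110.59 in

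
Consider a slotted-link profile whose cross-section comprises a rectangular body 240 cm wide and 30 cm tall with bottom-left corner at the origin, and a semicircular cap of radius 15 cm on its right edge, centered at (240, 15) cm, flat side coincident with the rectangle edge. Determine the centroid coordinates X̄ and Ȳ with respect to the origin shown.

rectangular body: A = 240 × 30 = 7200.00, centroid at (120.00, 15.00).
semicircular end: A = ½π·15² = 353.43, centroid at (246.37, 15.00).
ΣA = 7553.43 cm², ΣAX̄ = 951073.00 cm³, ΣAȲ = 113301.44 cm³.
X̄ = 951073.00/7553.43 = 125.91 cm; Ȳ = 113301.44/7553.43 = 15.00 cm.

X̄ = 125.91 cm, Ȳ = 15.00 cm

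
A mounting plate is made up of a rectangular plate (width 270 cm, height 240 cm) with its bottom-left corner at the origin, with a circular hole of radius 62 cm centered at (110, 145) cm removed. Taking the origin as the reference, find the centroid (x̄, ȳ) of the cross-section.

x̄ = 140.73 cm, ȳ = 114.27 cm

Part | A | x̄ᵢ | ȳᵢ | A·x̄ᵢ | A·ȳᵢ
plate | 64800.00 | 135.00 | 120.00 | 8748000.00 | 7776000.00
hole | -12076.28 | 110.00 | 145.00 | -1328391.04 | -1751060.91
Σ | 52723.72 |  |  | 7419608.96 | 6024939.09
x̄ = 7419608.96 / 52723.72 = 140.73 cm
ȳ = 6024939.09 / 52723.72 = 114.27 cm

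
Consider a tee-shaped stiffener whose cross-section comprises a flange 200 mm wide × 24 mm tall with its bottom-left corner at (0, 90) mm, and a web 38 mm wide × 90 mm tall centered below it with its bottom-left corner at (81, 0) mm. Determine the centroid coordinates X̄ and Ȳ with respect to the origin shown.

X̄ = 100.00 mm, Ȳ = 78.28 mm

web: A = 38 × 90 = 3420.00, centroid at (100.00, 45.00).
flange: A = 200 × 24 = 4800.00, centroid at (100.00, 102.00).
ΣA = 8220.00 mm², ΣAX̄ = 822000.00 mm³, ΣAȲ = 643500.00 mm³.
X̄ = 822000.00/8220.00 = 100.00 mm; Ȳ = 643500.00/8220.00 = 78.28 mm.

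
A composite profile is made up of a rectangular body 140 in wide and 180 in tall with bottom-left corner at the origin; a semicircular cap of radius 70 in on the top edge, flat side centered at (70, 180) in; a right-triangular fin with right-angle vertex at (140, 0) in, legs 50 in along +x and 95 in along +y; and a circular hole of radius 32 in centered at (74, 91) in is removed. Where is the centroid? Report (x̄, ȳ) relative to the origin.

x̄ = 76.02 in, ȳ = 114.32 in

rectangular body: A = 140 × 180 = 25200.00, centroid at (70.00, 90.00).
semicircular top: A = ½π·70² = 7696.90, centroid at (70.00, 209.71).
triangular fin: A = ½·50·95 = 2375.00, centroid at (156.67, 31.67).
hole: A = −π·32² = -3216.99, centroid at (74.00, 91.00).
ΣA = 32054.91 in²
ΣAx̄ = (25200.00)(70.00) + (7696.90)(70.00) + (2375.00)(156.67) + (-3216.99)(74.00) = 2436809.15 in³
ΣAȳ = (25200.00)(90.00) + (7696.90)(209.71) + (2375.00)(31.67) + (-3216.99)(91.00) = 3664571.19 in³
x̄ = 2436809.15 / 32054.91 = 76.02 in
ȳ = 3664571.19 / 32054.91 = 114.32 in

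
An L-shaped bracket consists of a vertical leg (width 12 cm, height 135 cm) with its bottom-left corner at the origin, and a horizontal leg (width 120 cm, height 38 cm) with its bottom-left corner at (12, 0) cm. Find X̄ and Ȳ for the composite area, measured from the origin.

Part | A | x̄ᵢ | ȳᵢ | A·x̄ᵢ | A·ȳᵢ
vertical leg | 1620.00 | 6.00 | 67.50 | 9720.00 | 109350.00
horizontal leg | 4560.00 | 72.00 | 19.00 | 328320.00 | 86640.00
Σ | 6180.00 |  |  | 338040.00 | 195990.00
X̄ = 338040.00 / 6180.00 = 54.70 cm
Ȳ = 195990.00 / 6180.00 = 31.71 cm

X̄ = 54.70 cm, Ȳ = 31.71 cm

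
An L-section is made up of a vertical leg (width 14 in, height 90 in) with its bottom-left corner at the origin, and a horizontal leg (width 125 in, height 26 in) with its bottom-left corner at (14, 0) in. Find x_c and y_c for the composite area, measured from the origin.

vertical leg: A = 14 × 90 = 1260.00, centroid at (7.00, 45.00).
horizontal leg: A = 125 × 26 = 3250.00, centroid at (76.50, 13.00).
ΣA = 4510.00 in²
ΣAx_c = (1260.00)(7.00) + (3250.00)(76.50) = 257445.00 in³
ΣAy_c = (1260.00)(45.00) + (3250.00)(13.00) = 98950.00 in³
x_c = 257445.00 / 4510.00 = 57.08 in
y_c = 98950.00 / 4510.00 = 21.94 in

x_c = 57.08 in, y_c = 21.94 in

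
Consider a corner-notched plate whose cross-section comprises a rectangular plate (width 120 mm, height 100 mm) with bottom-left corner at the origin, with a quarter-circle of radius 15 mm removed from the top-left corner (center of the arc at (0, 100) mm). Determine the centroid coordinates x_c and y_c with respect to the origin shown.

x_c = 60.80 mm, y_c = 49.35 mm

plate: A = 120 × 100 = 12000.00, centroid at (60.00, 50.00).
removed quarter-circle: A = −¼π·15² = -176.71, centroid at (6.37, 93.63).
ΣA = 11823.29 mm², ΣAx_c = 718875.00 mm³, ΣAy_c = 583453.54 mm³.
x_c = 718875.00/11823.29 = 60.80 mm; y_c = 583453.54/11823.29 = 49.35 mm.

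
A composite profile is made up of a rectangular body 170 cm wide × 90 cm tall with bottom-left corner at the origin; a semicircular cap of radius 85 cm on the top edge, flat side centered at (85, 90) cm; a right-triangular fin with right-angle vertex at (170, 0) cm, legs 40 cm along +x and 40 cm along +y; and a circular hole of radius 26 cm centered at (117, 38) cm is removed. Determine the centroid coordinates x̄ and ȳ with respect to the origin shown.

x̄ = 85.42 cm, ȳ = 80.92 cm

rectangular body: A = 170 × 90 = 15300.00, centroid at (85.00, 45.00).
semicircular top: A = ½π·85² = 11349.00, centroid at (85.00, 126.08).
triangular fin: A = ½·40·40 = 800.00, centroid at (183.33, 13.33).
hole: A = −π·26² = -2123.72, centroid at (117.00, 38.00).
ΣA = 25325.29 cm²
ΣAx̄ = (15300.00)(85.00) + (11349.00)(85.00) + (800.00)(183.33) + (-2123.72)(117.00) = 2163357.11 cm³
ΣAȳ = (15300.00)(45.00) + (11349.00)(126.08) + (800.00)(13.33) + (-2123.72)(38.00) = 2049292.41 cm³
x̄ = 2163357.11 / 25325.29 = 85.42 cm
ȳ = 2049292.41 / 25325.29 = 80.92 cm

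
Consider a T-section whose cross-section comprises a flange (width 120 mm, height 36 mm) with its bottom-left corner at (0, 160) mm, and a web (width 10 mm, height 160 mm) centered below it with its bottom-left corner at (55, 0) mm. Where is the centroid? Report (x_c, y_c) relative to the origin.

x_c = 60.00 mm, y_c = 151.51 mm

web: A = 10 × 160 = 1600.00, centroid at (60.00, 80.00).
flange: A = 120 × 36 = 4320.00, centroid at (60.00, 178.00).
ΣA = 5920.00 mm², ΣAx_c = 355200.00 mm³, ΣAy_c = 896960.00 mm³.
x_c = 355200.00/5920.00 = 60.00 mm; y_c = 896960.00/5920.00 = 151.51 mm.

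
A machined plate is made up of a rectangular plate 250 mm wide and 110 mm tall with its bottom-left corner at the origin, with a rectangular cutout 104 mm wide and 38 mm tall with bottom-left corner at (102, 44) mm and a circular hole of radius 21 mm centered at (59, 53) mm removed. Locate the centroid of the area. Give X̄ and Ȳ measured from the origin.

Part | A | x̄ᵢ | ȳᵢ | A·x̄ᵢ | A·ȳᵢ
plate | 27500.00 | 125.00 | 55.00 | 3437500.00 | 1512500.00
hole 1 | -3952.00 | 154.00 | 63.00 | -608608.00 | -248976.00
hole 2 | -1385.44 | 59.00 | 53.00 | -81741.10 | -73428.45
Σ | 22162.56 |  |  | 2747150.90 | 1190095.55
X̄ = 2747150.90 / 22162.56 = 123.95 mm
Ȳ = 1190095.55 / 22162.56 = 53.70 mm

X̄ = 123.95 mm, Ȳ = 53.70 mm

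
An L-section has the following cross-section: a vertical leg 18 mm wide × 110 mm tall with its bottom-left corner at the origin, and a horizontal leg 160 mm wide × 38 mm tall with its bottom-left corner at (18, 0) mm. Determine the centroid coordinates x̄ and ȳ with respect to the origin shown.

vertical leg: A = 18 × 110 = 1980.00, centroid at (9.00, 55.00).
horizontal leg: A = 160 × 38 = 6080.00, centroid at (98.00, 19.00).
ΣA = 8060.00 mm², ΣAx̄ = 613660.00 mm³, ΣAȳ = 224420.00 mm³.
x̄ = 613660.00/8060.00 = 76.14 mm; ȳ = 224420.00/8060.00 = 27.84 mm.

x̄ = 76.14 mm, ȳ = 27.84 mm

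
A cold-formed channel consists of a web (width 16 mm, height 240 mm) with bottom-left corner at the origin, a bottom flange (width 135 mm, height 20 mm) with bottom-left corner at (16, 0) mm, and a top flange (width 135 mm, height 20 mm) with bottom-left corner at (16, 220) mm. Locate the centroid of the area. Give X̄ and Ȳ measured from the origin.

web: A = 16 × 240 = 3840.00, centroid at (8.00, 120.00).
bottom flange: A = 135 × 20 = 2700.00, centroid at (83.50, 10.00).
top flange: A = 135 × 20 = 2700.00, centroid at (83.50, 230.00).
ΣA = 9240.00 mm², ΣAX̄ = 481620.00 mm³, ΣAȲ = 1108800.00 mm³.
X̄ = 481620.00/9240.00 = 52.12 mm; Ȳ = 1108800.00/9240.00 = 120.00 mm.

X̄ = 52.12 mm, Ȳ = 120.00 mm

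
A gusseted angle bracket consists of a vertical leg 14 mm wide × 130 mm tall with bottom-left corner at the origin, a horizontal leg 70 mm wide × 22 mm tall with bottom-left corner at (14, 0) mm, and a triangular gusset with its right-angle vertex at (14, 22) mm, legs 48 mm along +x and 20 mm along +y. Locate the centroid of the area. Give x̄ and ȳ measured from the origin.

vertical leg: A = 14 × 130 = 1820.00, centroid at (7.00, 65.00).
horizontal leg: A = 70 × 22 = 1540.00, centroid at (49.00, 11.00).
gusset: A = ½·48·20 = 480.00, centroid at (30.00, 28.67).
ΣA = 3840.00 mm², ΣAx̄ = 102600.00 mm³, ΣAȳ = 149000.00 mm³.
x̄ = 102600.00/3840.00 = 26.72 mm; ȳ = 149000.00/3840.00 = 38.80 mm.

x̄ = 26.72 mm, ȳ = 38.80 mm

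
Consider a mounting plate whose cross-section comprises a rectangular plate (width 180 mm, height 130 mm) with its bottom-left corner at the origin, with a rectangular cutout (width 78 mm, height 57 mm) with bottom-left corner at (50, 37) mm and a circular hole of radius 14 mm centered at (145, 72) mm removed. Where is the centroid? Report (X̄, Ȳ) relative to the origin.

X̄ = 88.40 mm, Ȳ = 64.64 mm

Part | A | x̄ᵢ | ȳᵢ | A·x̄ᵢ | A·ȳᵢ
plate | 23400.00 | 90.00 | 65.00 | 2106000.00 | 1521000.00
hole 1 | -4446.00 | 89.00 | 65.50 | -395694.00 | -291213.00
hole 2 | -615.75 | 145.00 | 72.00 | -89284.06 | -44334.16
Σ | 18338.25 |  |  | 1621021.94 | 1185452.84
X̄ = 1621021.94 / 18338.25 = 88.40 mm
Ȳ = 1185452.84 / 18338.25 = 64.64 mm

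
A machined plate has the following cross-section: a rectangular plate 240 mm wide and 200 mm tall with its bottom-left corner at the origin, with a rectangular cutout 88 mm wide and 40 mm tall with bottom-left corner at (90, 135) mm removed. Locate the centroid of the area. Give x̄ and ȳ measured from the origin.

plate: A = 240 × 200 = 48000.00, centroid at (120.00, 100.00).
hole: A = −(88 × 40) = -3520.00, centroid at (134.00, 155.00).
ΣA = 44480.00 mm²
ΣAx̄ = (48000.00)(120.00) + (-3520.00)(134.00) = 5288320.00 mm³
ΣAȳ = (48000.00)(100.00) + (-3520.00)(155.00) = 4254400.00 mm³
x̄ = 5288320.00 / 44480.00 = 118.89 mm
ȳ = 4254400.00 / 44480.00 = 95.65 mm

x̄ = 118.89 mm, ȳ = 95.65 mm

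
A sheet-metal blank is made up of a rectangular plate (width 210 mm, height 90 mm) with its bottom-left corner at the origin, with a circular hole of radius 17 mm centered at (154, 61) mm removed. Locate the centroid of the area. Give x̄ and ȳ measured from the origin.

x̄ = 102.53 mm, ȳ = 44.19 mm

plate: A = 210 × 90 = 18900.00, centroid at (105.00, 45.00).
hole: A = −π·17² = -907.92, centroid at (154.00, 61.00).
ΣA = 17992.08 mm²
ΣAx̄ = (18900.00)(105.00) + (-907.92)(154.00) = 1844680.28 mm³
ΣAȳ = (18900.00)(45.00) + (-907.92)(61.00) = 795116.86 mm³
x̄ = 1844680.28 / 17992.08 = 102.53 mm
ȳ = 795116.86 / 17992.08 = 44.19 mm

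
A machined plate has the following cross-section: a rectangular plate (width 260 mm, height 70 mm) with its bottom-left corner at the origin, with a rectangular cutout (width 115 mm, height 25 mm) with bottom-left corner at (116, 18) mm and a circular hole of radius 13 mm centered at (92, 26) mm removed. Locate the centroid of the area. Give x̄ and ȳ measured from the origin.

x̄ = 122.91 mm, ȳ = 36.20 mm

plate: A = 260 × 70 = 18200.00, centroid at (130.00, 35.00).
hole 1: A = −(115 × 25) = -2875.00, centroid at (173.50, 30.50).
hole 2: A = −π·13² = -530.93, centroid at (92.00, 26.00).
ΣA = 14794.07 mm²
ΣAx̄ = (18200.00)(130.00) + (-2875.00)(173.50) + (-530.93)(92.00) = 1818342.02 mm³
ΣAȳ = (18200.00)(35.00) + (-2875.00)(30.50) + (-530.93)(26.00) = 535508.34 mm³
x̄ = 1818342.02 / 14794.07 = 122.91 mm
ȳ = 535508.34 / 14794.07 = 36.20 mm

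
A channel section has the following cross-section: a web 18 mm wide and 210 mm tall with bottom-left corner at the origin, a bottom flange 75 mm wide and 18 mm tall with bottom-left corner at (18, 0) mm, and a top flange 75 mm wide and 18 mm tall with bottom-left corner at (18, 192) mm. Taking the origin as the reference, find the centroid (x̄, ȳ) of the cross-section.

x̄ = 28.38 mm, ȳ = 105.00 mm

web: A = 18 × 210 = 3780.00, centroid at (9.00, 105.00).
bottom flange: A = 75 × 18 = 1350.00, centroid at (55.50, 9.00).
top flange: A = 75 × 18 = 1350.00, centroid at (55.50, 201.00).
ΣA = 6480.00 mm²
ΣAx̄ = (3780.00)(9.00) + (1350.00)(55.50) + (1350.00)(55.50) = 183870.00 mm³
ΣAȳ = (3780.00)(105.00) + (1350.00)(9.00) + (1350.00)(201.00) = 680400.00 mm³
x̄ = 183870.00 / 6480.00 = 28.38 mm
ȳ = 680400.00 / 6480.00 = 105.00 mm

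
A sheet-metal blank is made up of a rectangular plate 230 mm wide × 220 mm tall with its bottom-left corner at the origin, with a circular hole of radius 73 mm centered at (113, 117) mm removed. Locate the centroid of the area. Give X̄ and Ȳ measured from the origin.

X̄ = 115.99 mm, Ȳ = 106.54 mm

plate: A = 230 × 220 = 50600.00, centroid at (115.00, 110.00).
hole: A = −π·73² = -16741.55, centroid at (113.00, 117.00).
ΣA = 33858.45 mm²
ΣAX̄ = (50600.00)(115.00) + (-16741.55)(113.00) = 3927205.16 mm³
ΣAȲ = (50600.00)(110.00) + (-16741.55)(117.00) = 3607238.97 mm³
X̄ = 3927205.16 / 33858.45 = 115.99 mm
Ȳ = 3607238.97 / 33858.45 = 106.54 mm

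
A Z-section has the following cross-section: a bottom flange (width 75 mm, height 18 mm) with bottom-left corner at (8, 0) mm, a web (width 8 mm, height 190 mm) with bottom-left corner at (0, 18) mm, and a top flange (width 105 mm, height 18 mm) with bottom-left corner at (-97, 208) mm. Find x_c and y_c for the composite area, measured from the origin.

x_c = -3.49 mm, y_c = 124.80 mm

bottom flange: A = 75 × 18 = 1350.00, centroid at (45.50, 9.00).
web: A = 8 × 190 = 1520.00, centroid at (4.00, 113.00).
top flange: A = 105 × 18 = 1890.00, centroid at (-44.50, 217.00).
ΣA = 4760.00 mm²
ΣAx_c = (1350.00)(45.50) + (1520.00)(4.00) + (1890.00)(-44.50) = -16600.00 mm³
ΣAy_c = (1350.00)(9.00) + (1520.00)(113.00) + (1890.00)(217.00) = 594040.00 mm³
x_c = -16600.00 / 4760.00 = -3.49 mm
y_c = 594040.00 / 4760.00 = 124.80 mm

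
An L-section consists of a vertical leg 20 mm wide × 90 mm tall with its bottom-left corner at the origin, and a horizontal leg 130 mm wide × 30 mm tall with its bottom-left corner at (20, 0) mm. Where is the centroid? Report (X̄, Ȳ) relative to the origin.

X̄ = 61.32 mm, Ȳ = 24.47 mm

Part | A | x̄ᵢ | ȳᵢ | A·x̄ᵢ | A·ȳᵢ
vertical leg | 1800.00 | 10.00 | 45.00 | 18000.00 | 81000.00
horizontal leg | 3900.00 | 85.00 | 15.00 | 331500.00 | 58500.00
Σ | 5700.00 |  |  | 349500.00 | 139500.00
X̄ = 349500.00 / 5700.00 = 61.32 mm
Ȳ = 139500.00 / 5700.00 = 24.47 mm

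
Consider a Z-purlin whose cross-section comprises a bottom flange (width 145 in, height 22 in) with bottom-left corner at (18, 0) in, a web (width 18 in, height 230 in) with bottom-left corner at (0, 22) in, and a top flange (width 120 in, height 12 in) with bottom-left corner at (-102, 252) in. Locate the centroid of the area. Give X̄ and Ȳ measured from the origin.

X̄ = 30.27 in, Ȳ = 111.04 in

bottom flange: A = 145 × 22 = 3190.00, centroid at (90.50, 11.00).
web: A = 18 × 230 = 4140.00, centroid at (9.00, 137.00).
top flange: A = 120 × 12 = 1440.00, centroid at (-42.00, 258.00).
ΣA = 8770.00 in²
ΣAX̄ = (3190.00)(90.50) + (4140.00)(9.00) + (1440.00)(-42.00) = 265475.00 in³
ΣAȲ = (3190.00)(11.00) + (4140.00)(137.00) + (1440.00)(258.00) = 973790.00 in³
X̄ = 265475.00 / 8770.00 = 30.27 in
Ȳ = 973790.00 / 8770.00 = 111.04 in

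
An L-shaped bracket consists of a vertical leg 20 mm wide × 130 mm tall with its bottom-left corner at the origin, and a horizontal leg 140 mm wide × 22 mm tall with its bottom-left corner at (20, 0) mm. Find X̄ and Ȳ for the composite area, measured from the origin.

vertical leg: A = 20 × 130 = 2600.00, centroid at (10.00, 65.00).
horizontal leg: A = 140 × 22 = 3080.00, centroid at (90.00, 11.00).
ΣA = 5680.00 mm², ΣAX̄ = 303200.00 mm³, ΣAȲ = 202880.00 mm³.
X̄ = 303200.00/5680.00 = 53.38 mm; Ȳ = 202880.00/5680.00 = 35.72 mm.

X̄ = 53.38 mm, Ȳ = 35.72 mm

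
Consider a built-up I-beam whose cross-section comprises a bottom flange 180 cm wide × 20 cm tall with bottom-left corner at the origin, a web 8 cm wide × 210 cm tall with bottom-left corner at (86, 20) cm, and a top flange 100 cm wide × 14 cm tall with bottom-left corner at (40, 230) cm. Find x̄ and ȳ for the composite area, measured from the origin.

Part | A | x̄ᵢ | ȳᵢ | A·x̄ᵢ | A·ȳᵢ
bottom flange | 3600.00 | 90.00 | 10.00 | 324000.00 | 36000.00
web | 1680.00 | 90.00 | 125.00 | 151200.00 | 210000.00
top flange | 1400.00 | 90.00 | 237.00 | 126000.00 | 331800.00
Σ | 6680.00 |  |  | 601200.00 | 577800.00
x̄ = 601200.00 / 6680.00 = 90.00 cm
ȳ = 577800.00 / 6680.00 = 86.50 cm

x̄ = 90.00 cm, ȳ = 86.50 cm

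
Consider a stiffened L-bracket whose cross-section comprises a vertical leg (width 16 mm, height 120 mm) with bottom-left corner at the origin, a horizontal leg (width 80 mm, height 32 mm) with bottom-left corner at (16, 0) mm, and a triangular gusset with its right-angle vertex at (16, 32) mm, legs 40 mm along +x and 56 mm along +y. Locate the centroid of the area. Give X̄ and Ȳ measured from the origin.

vertical leg: A = 16 × 120 = 1920.00, centroid at (8.00, 60.00).
horizontal leg: A = 80 × 32 = 2560.00, centroid at (56.00, 16.00).
gusset: A = ½·40·56 = 1120.00, centroid at (29.33, 50.67).
ΣA = 5600.00 mm²
ΣAX̄ = (1920.00)(8.00) + (2560.00)(56.00) + (1120.00)(29.33) = 191573.33 mm³
ΣAȲ = (1920.00)(60.00) + (2560.00)(16.00) + (1120.00)(50.67) = 212906.67 mm³
X̄ = 191573.33 / 5600.00 = 34.21 mm
Ȳ = 212906.67 / 5600.00 = 38.02 mm

X̄ = 34.21 mm, Ȳ = 38.02 mm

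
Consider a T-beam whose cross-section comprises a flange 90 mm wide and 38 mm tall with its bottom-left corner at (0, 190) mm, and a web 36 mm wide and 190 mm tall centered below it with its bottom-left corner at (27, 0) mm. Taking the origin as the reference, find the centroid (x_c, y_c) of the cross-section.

web: A = 36 × 190 = 6840.00, centroid at (45.00, 95.00).
flange: A = 90 × 38 = 3420.00, centroid at (45.00, 209.00).
ΣA = 10260.00 mm²
ΣAx_c = (6840.00)(45.00) + (3420.00)(45.00) = 461700.00 mm³
ΣAy_c = (6840.00)(95.00) + (3420.00)(209.00) = 1364580.00 mm³
x_c = 461700.00 / 10260.00 = 45.00 mm
y_c = 1364580.00 / 10260.00 = 133.00 mm

x_c = 45.00 mm, y_c = 133.00 mm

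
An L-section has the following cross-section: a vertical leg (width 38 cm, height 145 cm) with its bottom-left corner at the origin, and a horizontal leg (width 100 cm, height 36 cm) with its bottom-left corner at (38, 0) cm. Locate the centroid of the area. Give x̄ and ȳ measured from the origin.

vertical leg: A = 38 × 145 = 5510.00, centroid at (19.00, 72.50).
horizontal leg: A = 100 × 36 = 3600.00, centroid at (88.00, 18.00).
ΣA = 9110.00 cm²
ΣAx̄ = (5510.00)(19.00) + (3600.00)(88.00) = 421490.00 cm³
ΣAȳ = (5510.00)(72.50) + (3600.00)(18.00) = 464275.00 cm³
x̄ = 421490.00 / 9110.00 = 46.27 cm
ȳ = 464275.00 / 9110.00 = 50.96 cm

x̄ = 46.27 cm, ȳ = 50.96 cm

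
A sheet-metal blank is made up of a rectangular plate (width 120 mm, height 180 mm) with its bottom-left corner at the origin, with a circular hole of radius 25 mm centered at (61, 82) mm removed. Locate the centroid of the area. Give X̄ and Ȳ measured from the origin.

Part | A | x̄ᵢ | ȳᵢ | A·x̄ᵢ | A·ȳᵢ
plate | 21600.00 | 60.00 | 90.00 | 1296000.00 | 1944000.00
hole | -1963.50 | 61.00 | 82.00 | -119773.22 | -161006.62
Σ | 19636.50 |  |  | 1176226.78 | 1782993.38
X̄ = 1176226.78 / 19636.50 = 59.90 mm
Ȳ = 1782993.38 / 19636.50 = 90.80 mm

X̄ = 59.90 mm, Ȳ = 90.80 mm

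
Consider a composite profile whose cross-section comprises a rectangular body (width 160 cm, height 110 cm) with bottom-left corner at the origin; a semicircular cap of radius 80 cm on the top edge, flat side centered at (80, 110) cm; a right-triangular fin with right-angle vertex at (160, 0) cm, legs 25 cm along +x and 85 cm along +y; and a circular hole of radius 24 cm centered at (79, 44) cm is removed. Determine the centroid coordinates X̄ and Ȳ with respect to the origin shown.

X̄ = 83.56 cm, Ȳ = 87.92 cm

rectangular body: A = 160 × 110 = 17600.00, centroid at (80.00, 55.00).
semicircular top: A = ½π·80² = 10053.10, centroid at (80.00, 143.95).
triangular fin: A = ½·25·85 = 1062.50, centroid at (168.33, 28.33).
hole: A = −π·24² = -1809.56, centroid at (79.00, 44.00).
ΣA = 26906.04 cm², ΣAX̄ = 2248146.85 cm³, ΣAȲ = 2365657.59 cm³.
X̄ = 2248146.85/26906.04 = 83.56 cm; Ȳ = 2365657.59/26906.04 = 87.92 cm.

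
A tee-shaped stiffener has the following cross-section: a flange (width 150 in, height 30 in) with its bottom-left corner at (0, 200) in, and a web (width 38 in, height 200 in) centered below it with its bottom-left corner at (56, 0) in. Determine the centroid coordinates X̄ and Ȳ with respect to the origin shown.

X̄ = 75.00 in, Ȳ = 142.77 in

web: A = 38 × 200 = 7600.00, centroid at (75.00, 100.00).
flange: A = 150 × 30 = 4500.00, centroid at (75.00, 215.00).
ΣA = 12100.00 in², ΣAX̄ = 907500.00 in³, ΣAȲ = 1727500.00 in³.
X̄ = 907500.00/12100.00 = 75.00 in; Ȳ = 1727500.00/12100.00 = 142.77 in.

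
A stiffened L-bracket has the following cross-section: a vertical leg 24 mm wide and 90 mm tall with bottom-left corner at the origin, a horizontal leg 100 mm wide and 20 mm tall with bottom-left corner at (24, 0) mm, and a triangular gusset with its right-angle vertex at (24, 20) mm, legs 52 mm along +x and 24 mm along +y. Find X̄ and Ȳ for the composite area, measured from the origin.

vertical leg: A = 24 × 90 = 2160.00, centroid at (12.00, 45.00).
horizontal leg: A = 100 × 20 = 2000.00, centroid at (74.00, 10.00).
gusset: A = ½·52·24 = 624.00, centroid at (41.33, 28.00).
ΣA = 4784.00 mm²
ΣAX̄ = (2160.00)(12.00) + (2000.00)(74.00) + (624.00)(41.33) = 199712.00 mm³
ΣAȲ = (2160.00)(45.00) + (2000.00)(10.00) + (624.00)(28.00) = 134672.00 mm³
X̄ = 199712.00 / 4784.00 = 41.75 mm
Ȳ = 134672.00 / 4784.00 = 28.15 mm

X̄ = 41.75 mm, Ȳ = 28.15 mm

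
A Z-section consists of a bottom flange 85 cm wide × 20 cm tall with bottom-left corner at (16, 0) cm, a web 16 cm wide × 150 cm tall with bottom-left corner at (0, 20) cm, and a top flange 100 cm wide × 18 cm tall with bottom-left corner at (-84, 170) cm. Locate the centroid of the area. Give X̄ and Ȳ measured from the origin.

X̄ = 9.74 cm, Ȳ = 96.14 cm

bottom flange: A = 85 × 20 = 1700.00, centroid at (58.50, 10.00).
web: A = 16 × 150 = 2400.00, centroid at (8.00, 95.00).
top flange: A = 100 × 18 = 1800.00, centroid at (-34.00, 179.00).
ΣA = 5900.00 cm², ΣAX̄ = 57450.00 cm³, ΣAȲ = 567200.00 cm³.
X̄ = 57450.00/5900.00 = 9.74 cm; Ȳ = 567200.00/5900.00 = 96.14 cm.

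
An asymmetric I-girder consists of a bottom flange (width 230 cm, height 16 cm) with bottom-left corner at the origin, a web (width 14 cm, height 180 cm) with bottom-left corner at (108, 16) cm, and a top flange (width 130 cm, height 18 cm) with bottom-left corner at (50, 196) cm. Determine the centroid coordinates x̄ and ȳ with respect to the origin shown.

x̄ = 115.00 cm, ȳ = 90.90 cm

bottom flange: A = 230 × 16 = 3680.00, centroid at (115.00, 8.00).
web: A = 14 × 180 = 2520.00, centroid at (115.00, 106.00).
top flange: A = 130 × 18 = 2340.00, centroid at (115.00, 205.00).
ΣA = 8540.00 cm²
ΣAx̄ = (3680.00)(115.00) + (2520.00)(115.00) + (2340.00)(115.00) = 982100.00 cm³
ΣAȳ = (3680.00)(8.00) + (2520.00)(106.00) + (2340.00)(205.00) = 776260.00 cm³
x̄ = 982100.00 / 8540.00 = 115.00 cm
ȳ = 776260.00 / 8540.00 = 90.90 cm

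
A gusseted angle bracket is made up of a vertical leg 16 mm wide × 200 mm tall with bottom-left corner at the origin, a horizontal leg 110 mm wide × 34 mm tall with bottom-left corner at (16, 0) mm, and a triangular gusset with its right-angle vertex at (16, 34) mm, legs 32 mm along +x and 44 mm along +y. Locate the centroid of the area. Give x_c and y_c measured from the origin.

x_c = 40.54 mm, y_c = 54.66 mm

vertical leg: A = 16 × 200 = 3200.00, centroid at (8.00, 100.00).
horizontal leg: A = 110 × 34 = 3740.00, centroid at (71.00, 17.00).
gusset: A = ½·32·44 = 704.00, centroid at (26.67, 48.67).
ΣA = 7644.00 mm², ΣAx_c = 309913.33 mm³, ΣAy_c = 417841.33 mm³.
x_c = 309913.33/7644.00 = 40.54 mm; y_c = 417841.33/7644.00 = 54.66 mm.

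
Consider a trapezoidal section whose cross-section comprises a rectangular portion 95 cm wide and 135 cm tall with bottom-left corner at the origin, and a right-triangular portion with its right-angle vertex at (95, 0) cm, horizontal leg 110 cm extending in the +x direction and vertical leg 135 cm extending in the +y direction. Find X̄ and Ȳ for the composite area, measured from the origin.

Part | A | x̄ᵢ | ȳᵢ | A·x̄ᵢ | A·ȳᵢ
rectangular portion | 12825.00 | 47.50 | 67.50 | 609187.50 | 865687.50
triangular portion | 7425.00 | 131.67 | 45.00 | 977625.00 | 334125.00
Σ | 20250.00 |  |  | 1586812.50 | 1199812.50
X̄ = 1586812.50 / 20250.00 = 78.36 cm
Ȳ = 1199812.50 / 20250.00 = 59.25 cm

X̄ = 78.36 cm, Ȳ = 59.25 cm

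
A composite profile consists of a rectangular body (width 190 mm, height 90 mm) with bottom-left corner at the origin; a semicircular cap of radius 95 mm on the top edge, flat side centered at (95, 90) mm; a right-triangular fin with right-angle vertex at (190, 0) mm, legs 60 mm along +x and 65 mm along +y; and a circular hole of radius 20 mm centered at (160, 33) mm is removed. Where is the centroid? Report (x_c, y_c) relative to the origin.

rectangular body: A = 190 × 90 = 17100.00, centroid at (95.00, 45.00).
semicircular top: A = ½π·95² = 14176.44, centroid at (95.00, 130.32).
triangular fin: A = ½·60·65 = 1950.00, centroid at (210.00, 21.67).
hole: A = −π·20² = -1256.64, centroid at (160.00, 33.00).
ΣA = 31969.80 mm², ΣAx_c = 3179699.57 mm³, ΣAy_c = 2617743.63 mm³.
x_c = 3179699.57/31969.80 = 99.46 mm; y_c = 2617743.63/31969.80 = 81.88 mm.

x_c = 99.46 mm, y_c = 81.88 mm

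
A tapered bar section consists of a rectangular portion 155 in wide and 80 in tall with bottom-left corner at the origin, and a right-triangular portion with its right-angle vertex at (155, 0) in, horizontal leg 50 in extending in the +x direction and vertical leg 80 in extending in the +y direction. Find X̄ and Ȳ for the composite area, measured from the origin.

rectangular portion: A = 155 × 80 = 12400.00, centroid at (77.50, 40.00).
triangular portion: A = ½·50·80 = 2000.00, centroid at (171.67, 26.67).
ΣA = 14400.00 in², ΣAX̄ = 1304333.33 in³, ΣAȲ = 549333.33 in³.
X̄ = 1304333.33/14400.00 = 90.58 in; Ȳ = 549333.33/14400.00 = 38.15 in.

X̄ = 90.58 in, Ȳ = 38.15 in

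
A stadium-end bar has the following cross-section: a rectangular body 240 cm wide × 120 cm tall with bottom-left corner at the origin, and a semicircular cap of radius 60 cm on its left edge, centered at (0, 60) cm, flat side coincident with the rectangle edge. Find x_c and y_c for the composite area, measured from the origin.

rectangular body: A = 240 × 120 = 28800.00, centroid at (120.00, 60.00).
semicircular end: A = ½π·60² = 5654.87, centroid at (-25.46, 60.00).
ΣA = 34454.87 cm², ΣAx_c = 3312000.00 cm³, ΣAy_c = 2067292.01 cm³.
x_c = 3312000.00/34454.87 = 96.13 cm; y_c = 2067292.01/34454.87 = 60.00 cm.

x_c = 96.13 cm, y_c = 60.00 cm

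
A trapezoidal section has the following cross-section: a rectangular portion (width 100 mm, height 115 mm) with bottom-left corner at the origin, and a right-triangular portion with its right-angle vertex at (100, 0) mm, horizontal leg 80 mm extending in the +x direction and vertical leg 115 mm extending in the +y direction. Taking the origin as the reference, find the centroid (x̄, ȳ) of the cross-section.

x̄ = 71.90 mm, ȳ = 52.02 mm

rectangular portion: A = 100 × 115 = 11500.00, centroid at (50.00, 57.50).
triangular portion: A = ½·80·115 = 4600.00, centroid at (126.67, 38.33).
ΣA = 16100.00 mm², ΣAx̄ = 1157666.67 mm³, ΣAȳ = 837583.33 mm³.
x̄ = 1157666.67/16100.00 = 71.90 mm; ȳ = 837583.33/16100.00 = 52.02 mm.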